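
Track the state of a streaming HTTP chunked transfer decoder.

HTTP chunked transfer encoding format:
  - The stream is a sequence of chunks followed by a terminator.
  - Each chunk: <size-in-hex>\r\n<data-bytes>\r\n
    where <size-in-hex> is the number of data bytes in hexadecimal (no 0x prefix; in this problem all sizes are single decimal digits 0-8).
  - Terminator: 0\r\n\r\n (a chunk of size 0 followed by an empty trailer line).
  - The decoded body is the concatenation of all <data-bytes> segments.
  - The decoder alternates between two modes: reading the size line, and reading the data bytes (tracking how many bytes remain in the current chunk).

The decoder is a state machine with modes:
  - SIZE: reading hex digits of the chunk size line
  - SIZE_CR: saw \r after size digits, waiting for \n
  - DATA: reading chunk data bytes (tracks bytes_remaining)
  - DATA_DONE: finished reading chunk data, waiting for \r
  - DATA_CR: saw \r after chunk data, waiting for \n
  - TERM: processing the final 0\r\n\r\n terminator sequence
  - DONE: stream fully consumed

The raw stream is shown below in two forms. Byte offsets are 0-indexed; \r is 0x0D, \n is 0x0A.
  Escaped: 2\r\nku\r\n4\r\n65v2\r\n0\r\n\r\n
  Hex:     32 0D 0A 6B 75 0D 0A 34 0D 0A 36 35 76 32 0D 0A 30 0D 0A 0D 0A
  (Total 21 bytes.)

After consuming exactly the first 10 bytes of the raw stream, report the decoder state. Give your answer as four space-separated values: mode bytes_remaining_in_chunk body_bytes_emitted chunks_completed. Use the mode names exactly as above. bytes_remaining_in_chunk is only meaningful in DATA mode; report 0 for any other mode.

Answer: DATA 4 2 1

Derivation:
Byte 0 = '2': mode=SIZE remaining=0 emitted=0 chunks_done=0
Byte 1 = 0x0D: mode=SIZE_CR remaining=0 emitted=0 chunks_done=0
Byte 2 = 0x0A: mode=DATA remaining=2 emitted=0 chunks_done=0
Byte 3 = 'k': mode=DATA remaining=1 emitted=1 chunks_done=0
Byte 4 = 'u': mode=DATA_DONE remaining=0 emitted=2 chunks_done=0
Byte 5 = 0x0D: mode=DATA_CR remaining=0 emitted=2 chunks_done=0
Byte 6 = 0x0A: mode=SIZE remaining=0 emitted=2 chunks_done=1
Byte 7 = '4': mode=SIZE remaining=0 emitted=2 chunks_done=1
Byte 8 = 0x0D: mode=SIZE_CR remaining=0 emitted=2 chunks_done=1
Byte 9 = 0x0A: mode=DATA remaining=4 emitted=2 chunks_done=1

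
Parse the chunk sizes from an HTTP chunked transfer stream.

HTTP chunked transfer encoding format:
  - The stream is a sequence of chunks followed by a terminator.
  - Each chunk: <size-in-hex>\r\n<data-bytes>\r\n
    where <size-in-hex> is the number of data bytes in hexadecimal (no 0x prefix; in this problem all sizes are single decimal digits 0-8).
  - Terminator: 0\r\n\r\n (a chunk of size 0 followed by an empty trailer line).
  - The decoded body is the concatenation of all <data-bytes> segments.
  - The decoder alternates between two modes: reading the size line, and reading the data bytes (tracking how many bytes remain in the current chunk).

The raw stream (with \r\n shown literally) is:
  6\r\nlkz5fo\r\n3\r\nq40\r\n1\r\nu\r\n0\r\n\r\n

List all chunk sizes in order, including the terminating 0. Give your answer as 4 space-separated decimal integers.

Chunk 1: stream[0..1]='6' size=0x6=6, data at stream[3..9]='lkz5fo' -> body[0..6], body so far='lkz5fo'
Chunk 2: stream[11..12]='3' size=0x3=3, data at stream[14..17]='q40' -> body[6..9], body so far='lkz5foq40'
Chunk 3: stream[19..20]='1' size=0x1=1, data at stream[22..23]='u' -> body[9..10], body so far='lkz5foq40u'
Chunk 4: stream[25..26]='0' size=0 (terminator). Final body='lkz5foq40u' (10 bytes)

Answer: 6 3 1 0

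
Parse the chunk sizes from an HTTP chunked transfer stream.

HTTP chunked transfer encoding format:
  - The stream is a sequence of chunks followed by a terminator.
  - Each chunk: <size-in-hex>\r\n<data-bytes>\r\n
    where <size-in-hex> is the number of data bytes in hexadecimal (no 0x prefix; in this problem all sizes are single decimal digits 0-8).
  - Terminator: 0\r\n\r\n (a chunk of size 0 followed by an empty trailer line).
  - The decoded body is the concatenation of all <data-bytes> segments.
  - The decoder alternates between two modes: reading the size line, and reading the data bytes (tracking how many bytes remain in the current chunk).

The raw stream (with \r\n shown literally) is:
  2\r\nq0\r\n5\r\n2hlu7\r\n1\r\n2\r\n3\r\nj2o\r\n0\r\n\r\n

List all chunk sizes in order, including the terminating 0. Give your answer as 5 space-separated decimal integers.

Answer: 2 5 1 3 0

Derivation:
Chunk 1: stream[0..1]='2' size=0x2=2, data at stream[3..5]='q0' -> body[0..2], body so far='q0'
Chunk 2: stream[7..8]='5' size=0x5=5, data at stream[10..15]='2hlu7' -> body[2..7], body so far='q02hlu7'
Chunk 3: stream[17..18]='1' size=0x1=1, data at stream[20..21]='2' -> body[7..8], body so far='q02hlu72'
Chunk 4: stream[23..24]='3' size=0x3=3, data at stream[26..29]='j2o' -> body[8..11], body so far='q02hlu72j2o'
Chunk 5: stream[31..32]='0' size=0 (terminator). Final body='q02hlu72j2o' (11 bytes)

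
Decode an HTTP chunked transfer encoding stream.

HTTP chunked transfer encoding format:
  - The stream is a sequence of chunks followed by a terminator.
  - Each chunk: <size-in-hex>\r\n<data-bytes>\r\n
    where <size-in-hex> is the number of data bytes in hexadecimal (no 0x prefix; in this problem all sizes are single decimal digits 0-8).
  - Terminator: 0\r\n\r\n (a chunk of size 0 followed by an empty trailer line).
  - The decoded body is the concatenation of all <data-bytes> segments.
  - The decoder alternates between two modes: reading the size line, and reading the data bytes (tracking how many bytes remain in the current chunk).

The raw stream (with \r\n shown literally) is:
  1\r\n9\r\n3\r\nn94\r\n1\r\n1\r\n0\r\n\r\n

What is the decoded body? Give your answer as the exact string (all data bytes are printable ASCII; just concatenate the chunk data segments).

Answer: 9n941

Derivation:
Chunk 1: stream[0..1]='1' size=0x1=1, data at stream[3..4]='9' -> body[0..1], body so far='9'
Chunk 2: stream[6..7]='3' size=0x3=3, data at stream[9..12]='n94' -> body[1..4], body so far='9n94'
Chunk 3: stream[14..15]='1' size=0x1=1, data at stream[17..18]='1' -> body[4..5], body so far='9n941'
Chunk 4: stream[20..21]='0' size=0 (terminator). Final body='9n941' (5 bytes)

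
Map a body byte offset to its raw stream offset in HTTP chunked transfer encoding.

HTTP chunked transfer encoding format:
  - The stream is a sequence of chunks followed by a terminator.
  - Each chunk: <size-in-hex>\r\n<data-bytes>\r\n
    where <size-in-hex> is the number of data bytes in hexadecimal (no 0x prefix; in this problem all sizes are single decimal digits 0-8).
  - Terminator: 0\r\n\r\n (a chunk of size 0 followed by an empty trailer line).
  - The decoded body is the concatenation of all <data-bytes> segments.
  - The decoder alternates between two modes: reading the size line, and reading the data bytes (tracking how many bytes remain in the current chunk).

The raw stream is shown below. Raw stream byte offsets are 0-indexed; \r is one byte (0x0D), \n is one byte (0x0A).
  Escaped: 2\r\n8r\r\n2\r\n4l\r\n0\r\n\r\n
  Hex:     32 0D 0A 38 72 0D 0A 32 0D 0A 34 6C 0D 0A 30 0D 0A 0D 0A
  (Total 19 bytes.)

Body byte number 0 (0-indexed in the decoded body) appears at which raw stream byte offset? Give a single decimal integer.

Chunk 1: stream[0..1]='2' size=0x2=2, data at stream[3..5]='8r' -> body[0..2], body so far='8r'
Chunk 2: stream[7..8]='2' size=0x2=2, data at stream[10..12]='4l' -> body[2..4], body so far='8r4l'
Chunk 3: stream[14..15]='0' size=0 (terminator). Final body='8r4l' (4 bytes)
Body byte 0 at stream offset 3

Answer: 3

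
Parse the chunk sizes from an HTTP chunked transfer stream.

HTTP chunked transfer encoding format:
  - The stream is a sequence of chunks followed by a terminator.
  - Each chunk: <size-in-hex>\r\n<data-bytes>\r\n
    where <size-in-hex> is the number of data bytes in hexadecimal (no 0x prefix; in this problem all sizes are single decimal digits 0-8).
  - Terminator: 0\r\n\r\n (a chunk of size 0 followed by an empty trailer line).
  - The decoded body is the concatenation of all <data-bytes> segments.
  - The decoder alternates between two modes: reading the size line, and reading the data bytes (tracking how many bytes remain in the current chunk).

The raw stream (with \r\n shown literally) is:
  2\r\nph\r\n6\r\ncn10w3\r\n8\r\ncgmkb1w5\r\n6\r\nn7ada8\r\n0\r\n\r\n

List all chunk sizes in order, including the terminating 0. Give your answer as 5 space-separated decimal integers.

Answer: 2 6 8 6 0

Derivation:
Chunk 1: stream[0..1]='2' size=0x2=2, data at stream[3..5]='ph' -> body[0..2], body so far='ph'
Chunk 2: stream[7..8]='6' size=0x6=6, data at stream[10..16]='cn10w3' -> body[2..8], body so far='phcn10w3'
Chunk 3: stream[18..19]='8' size=0x8=8, data at stream[21..29]='cgmkb1w5' -> body[8..16], body so far='phcn10w3cgmkb1w5'
Chunk 4: stream[31..32]='6' size=0x6=6, data at stream[34..40]='n7ada8' -> body[16..22], body so far='phcn10w3cgmkb1w5n7ada8'
Chunk 5: stream[42..43]='0' size=0 (terminator). Final body='phcn10w3cgmkb1w5n7ada8' (22 bytes)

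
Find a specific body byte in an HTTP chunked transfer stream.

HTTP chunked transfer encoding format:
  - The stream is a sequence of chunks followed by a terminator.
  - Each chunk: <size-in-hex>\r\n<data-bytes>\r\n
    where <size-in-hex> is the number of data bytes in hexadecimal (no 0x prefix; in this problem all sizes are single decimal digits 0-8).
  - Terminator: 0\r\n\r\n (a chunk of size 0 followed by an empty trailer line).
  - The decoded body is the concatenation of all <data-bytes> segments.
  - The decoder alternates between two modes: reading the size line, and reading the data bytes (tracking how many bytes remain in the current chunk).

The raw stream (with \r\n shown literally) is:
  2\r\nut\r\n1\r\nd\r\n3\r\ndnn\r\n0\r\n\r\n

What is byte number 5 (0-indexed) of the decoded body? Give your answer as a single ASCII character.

Answer: n

Derivation:
Chunk 1: stream[0..1]='2' size=0x2=2, data at stream[3..5]='ut' -> body[0..2], body so far='ut'
Chunk 2: stream[7..8]='1' size=0x1=1, data at stream[10..11]='d' -> body[2..3], body so far='utd'
Chunk 3: stream[13..14]='3' size=0x3=3, data at stream[16..19]='dnn' -> body[3..6], body so far='utddnn'
Chunk 4: stream[21..22]='0' size=0 (terminator). Final body='utddnn' (6 bytes)
Body byte 5 = 'n'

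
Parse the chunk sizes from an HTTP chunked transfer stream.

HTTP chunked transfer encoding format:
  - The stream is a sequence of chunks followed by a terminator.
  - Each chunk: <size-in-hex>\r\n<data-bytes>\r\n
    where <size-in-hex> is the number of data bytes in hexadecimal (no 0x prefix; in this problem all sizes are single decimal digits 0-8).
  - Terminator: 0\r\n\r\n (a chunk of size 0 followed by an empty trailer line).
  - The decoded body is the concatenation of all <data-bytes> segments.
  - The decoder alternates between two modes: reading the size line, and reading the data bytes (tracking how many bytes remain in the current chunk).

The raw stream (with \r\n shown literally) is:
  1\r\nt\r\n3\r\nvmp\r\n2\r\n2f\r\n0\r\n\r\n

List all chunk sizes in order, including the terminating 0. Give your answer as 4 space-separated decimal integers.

Chunk 1: stream[0..1]='1' size=0x1=1, data at stream[3..4]='t' -> body[0..1], body so far='t'
Chunk 2: stream[6..7]='3' size=0x3=3, data at stream[9..12]='vmp' -> body[1..4], body so far='tvmp'
Chunk 3: stream[14..15]='2' size=0x2=2, data at stream[17..19]='2f' -> body[4..6], body so far='tvmp2f'
Chunk 4: stream[21..22]='0' size=0 (terminator). Final body='tvmp2f' (6 bytes)

Answer: 1 3 2 0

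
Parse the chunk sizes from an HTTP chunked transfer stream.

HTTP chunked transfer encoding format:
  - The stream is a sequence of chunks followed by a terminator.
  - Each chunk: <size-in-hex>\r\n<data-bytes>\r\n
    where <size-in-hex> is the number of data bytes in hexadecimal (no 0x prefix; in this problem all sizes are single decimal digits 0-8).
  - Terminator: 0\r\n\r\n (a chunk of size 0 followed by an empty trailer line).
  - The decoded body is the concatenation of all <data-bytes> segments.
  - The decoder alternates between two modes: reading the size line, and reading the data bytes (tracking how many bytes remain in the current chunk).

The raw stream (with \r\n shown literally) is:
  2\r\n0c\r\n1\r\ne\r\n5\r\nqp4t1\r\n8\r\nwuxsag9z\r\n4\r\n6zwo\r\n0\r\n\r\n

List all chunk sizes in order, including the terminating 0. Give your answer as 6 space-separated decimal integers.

Answer: 2 1 5 8 4 0

Derivation:
Chunk 1: stream[0..1]='2' size=0x2=2, data at stream[3..5]='0c' -> body[0..2], body so far='0c'
Chunk 2: stream[7..8]='1' size=0x1=1, data at stream[10..11]='e' -> body[2..3], body so far='0ce'
Chunk 3: stream[13..14]='5' size=0x5=5, data at stream[16..21]='qp4t1' -> body[3..8], body so far='0ceqp4t1'
Chunk 4: stream[23..24]='8' size=0x8=8, data at stream[26..34]='wuxsag9z' -> body[8..16], body so far='0ceqp4t1wuxsag9z'
Chunk 5: stream[36..37]='4' size=0x4=4, data at stream[39..43]='6zwo' -> body[16..20], body so far='0ceqp4t1wuxsag9z6zwo'
Chunk 6: stream[45..46]='0' size=0 (terminator). Final body='0ceqp4t1wuxsag9z6zwo' (20 bytes)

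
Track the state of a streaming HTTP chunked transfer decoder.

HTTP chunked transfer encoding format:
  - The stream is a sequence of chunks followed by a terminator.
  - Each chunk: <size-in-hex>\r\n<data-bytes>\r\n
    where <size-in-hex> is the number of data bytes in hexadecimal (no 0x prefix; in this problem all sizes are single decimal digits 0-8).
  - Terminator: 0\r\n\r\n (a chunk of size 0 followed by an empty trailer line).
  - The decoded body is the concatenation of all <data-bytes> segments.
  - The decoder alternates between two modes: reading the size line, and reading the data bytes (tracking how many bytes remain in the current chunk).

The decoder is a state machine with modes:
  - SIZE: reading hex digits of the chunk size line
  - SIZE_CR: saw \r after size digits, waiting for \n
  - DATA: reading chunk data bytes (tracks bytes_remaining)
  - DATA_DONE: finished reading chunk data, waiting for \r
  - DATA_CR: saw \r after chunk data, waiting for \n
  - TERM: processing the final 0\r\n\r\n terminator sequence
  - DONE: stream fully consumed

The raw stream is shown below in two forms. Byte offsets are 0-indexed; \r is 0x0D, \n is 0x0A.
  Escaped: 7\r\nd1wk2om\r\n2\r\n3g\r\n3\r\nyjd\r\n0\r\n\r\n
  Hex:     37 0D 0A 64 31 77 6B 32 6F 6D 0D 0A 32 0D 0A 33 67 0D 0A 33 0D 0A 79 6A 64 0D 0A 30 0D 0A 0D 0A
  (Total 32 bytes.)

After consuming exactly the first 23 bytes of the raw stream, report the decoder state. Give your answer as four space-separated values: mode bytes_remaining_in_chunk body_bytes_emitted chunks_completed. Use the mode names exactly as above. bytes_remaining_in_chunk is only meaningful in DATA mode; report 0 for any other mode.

Byte 0 = '7': mode=SIZE remaining=0 emitted=0 chunks_done=0
Byte 1 = 0x0D: mode=SIZE_CR remaining=0 emitted=0 chunks_done=0
Byte 2 = 0x0A: mode=DATA remaining=7 emitted=0 chunks_done=0
Byte 3 = 'd': mode=DATA remaining=6 emitted=1 chunks_done=0
Byte 4 = '1': mode=DATA remaining=5 emitted=2 chunks_done=0
Byte 5 = 'w': mode=DATA remaining=4 emitted=3 chunks_done=0
Byte 6 = 'k': mode=DATA remaining=3 emitted=4 chunks_done=0
Byte 7 = '2': mode=DATA remaining=2 emitted=5 chunks_done=0
Byte 8 = 'o': mode=DATA remaining=1 emitted=6 chunks_done=0
Byte 9 = 'm': mode=DATA_DONE remaining=0 emitted=7 chunks_done=0
Byte 10 = 0x0D: mode=DATA_CR remaining=0 emitted=7 chunks_done=0
Byte 11 = 0x0A: mode=SIZE remaining=0 emitted=7 chunks_done=1
Byte 12 = '2': mode=SIZE remaining=0 emitted=7 chunks_done=1
Byte 13 = 0x0D: mode=SIZE_CR remaining=0 emitted=7 chunks_done=1
Byte 14 = 0x0A: mode=DATA remaining=2 emitted=7 chunks_done=1
Byte 15 = '3': mode=DATA remaining=1 emitted=8 chunks_done=1
Byte 16 = 'g': mode=DATA_DONE remaining=0 emitted=9 chunks_done=1
Byte 17 = 0x0D: mode=DATA_CR remaining=0 emitted=9 chunks_done=1
Byte 18 = 0x0A: mode=SIZE remaining=0 emitted=9 chunks_done=2
Byte 19 = '3': mode=SIZE remaining=0 emitted=9 chunks_done=2
Byte 20 = 0x0D: mode=SIZE_CR remaining=0 emitted=9 chunks_done=2
Byte 21 = 0x0A: mode=DATA remaining=3 emitted=9 chunks_done=2
Byte 22 = 'y': mode=DATA remaining=2 emitted=10 chunks_done=2

Answer: DATA 2 10 2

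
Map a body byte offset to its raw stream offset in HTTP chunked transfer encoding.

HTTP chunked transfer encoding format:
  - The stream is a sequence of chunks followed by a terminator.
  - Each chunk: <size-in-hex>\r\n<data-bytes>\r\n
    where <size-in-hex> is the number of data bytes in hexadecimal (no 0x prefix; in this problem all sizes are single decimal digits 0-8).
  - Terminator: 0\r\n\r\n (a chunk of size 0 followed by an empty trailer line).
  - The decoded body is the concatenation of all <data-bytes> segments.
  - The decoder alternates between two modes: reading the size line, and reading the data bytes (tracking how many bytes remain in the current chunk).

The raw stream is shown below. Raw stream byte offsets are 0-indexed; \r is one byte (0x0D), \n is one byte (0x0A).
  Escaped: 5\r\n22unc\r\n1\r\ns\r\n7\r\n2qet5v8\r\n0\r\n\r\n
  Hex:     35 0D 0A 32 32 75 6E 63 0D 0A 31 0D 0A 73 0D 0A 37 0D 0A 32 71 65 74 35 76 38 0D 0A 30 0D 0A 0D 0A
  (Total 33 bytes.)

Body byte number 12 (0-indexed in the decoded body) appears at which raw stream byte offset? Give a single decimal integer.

Chunk 1: stream[0..1]='5' size=0x5=5, data at stream[3..8]='22unc' -> body[0..5], body so far='22unc'
Chunk 2: stream[10..11]='1' size=0x1=1, data at stream[13..14]='s' -> body[5..6], body so far='22uncs'
Chunk 3: stream[16..17]='7' size=0x7=7, data at stream[19..26]='2qet5v8' -> body[6..13], body so far='22uncs2qet5v8'
Chunk 4: stream[28..29]='0' size=0 (terminator). Final body='22uncs2qet5v8' (13 bytes)
Body byte 12 at stream offset 25

Answer: 25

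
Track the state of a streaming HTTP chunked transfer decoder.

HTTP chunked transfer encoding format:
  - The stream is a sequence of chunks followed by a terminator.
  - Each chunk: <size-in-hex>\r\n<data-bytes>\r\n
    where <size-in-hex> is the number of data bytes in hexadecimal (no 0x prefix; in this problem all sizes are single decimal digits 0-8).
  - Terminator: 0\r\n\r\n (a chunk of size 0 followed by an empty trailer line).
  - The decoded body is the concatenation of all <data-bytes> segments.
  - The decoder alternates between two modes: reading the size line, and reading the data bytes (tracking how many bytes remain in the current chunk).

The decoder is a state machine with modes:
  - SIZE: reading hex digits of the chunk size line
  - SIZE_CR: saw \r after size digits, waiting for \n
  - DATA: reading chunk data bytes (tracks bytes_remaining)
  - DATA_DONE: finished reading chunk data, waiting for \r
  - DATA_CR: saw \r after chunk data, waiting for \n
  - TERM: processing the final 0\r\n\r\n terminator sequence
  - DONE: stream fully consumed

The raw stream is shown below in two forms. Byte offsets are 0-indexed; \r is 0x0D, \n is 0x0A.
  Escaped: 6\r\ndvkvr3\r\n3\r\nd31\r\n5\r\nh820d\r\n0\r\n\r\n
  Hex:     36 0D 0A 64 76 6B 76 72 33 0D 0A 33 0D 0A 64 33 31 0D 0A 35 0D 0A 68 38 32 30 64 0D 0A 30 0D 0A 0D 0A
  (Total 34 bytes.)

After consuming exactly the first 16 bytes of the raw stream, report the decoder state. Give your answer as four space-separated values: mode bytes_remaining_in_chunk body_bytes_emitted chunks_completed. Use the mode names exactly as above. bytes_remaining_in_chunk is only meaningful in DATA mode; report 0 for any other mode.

Answer: DATA 1 8 1

Derivation:
Byte 0 = '6': mode=SIZE remaining=0 emitted=0 chunks_done=0
Byte 1 = 0x0D: mode=SIZE_CR remaining=0 emitted=0 chunks_done=0
Byte 2 = 0x0A: mode=DATA remaining=6 emitted=0 chunks_done=0
Byte 3 = 'd': mode=DATA remaining=5 emitted=1 chunks_done=0
Byte 4 = 'v': mode=DATA remaining=4 emitted=2 chunks_done=0
Byte 5 = 'k': mode=DATA remaining=3 emitted=3 chunks_done=0
Byte 6 = 'v': mode=DATA remaining=2 emitted=4 chunks_done=0
Byte 7 = 'r': mode=DATA remaining=1 emitted=5 chunks_done=0
Byte 8 = '3': mode=DATA_DONE remaining=0 emitted=6 chunks_done=0
Byte 9 = 0x0D: mode=DATA_CR remaining=0 emitted=6 chunks_done=0
Byte 10 = 0x0A: mode=SIZE remaining=0 emitted=6 chunks_done=1
Byte 11 = '3': mode=SIZE remaining=0 emitted=6 chunks_done=1
Byte 12 = 0x0D: mode=SIZE_CR remaining=0 emitted=6 chunks_done=1
Byte 13 = 0x0A: mode=DATA remaining=3 emitted=6 chunks_done=1
Byte 14 = 'd': mode=DATA remaining=2 emitted=7 chunks_done=1
Byte 15 = '3': mode=DATA remaining=1 emitted=8 chunks_done=1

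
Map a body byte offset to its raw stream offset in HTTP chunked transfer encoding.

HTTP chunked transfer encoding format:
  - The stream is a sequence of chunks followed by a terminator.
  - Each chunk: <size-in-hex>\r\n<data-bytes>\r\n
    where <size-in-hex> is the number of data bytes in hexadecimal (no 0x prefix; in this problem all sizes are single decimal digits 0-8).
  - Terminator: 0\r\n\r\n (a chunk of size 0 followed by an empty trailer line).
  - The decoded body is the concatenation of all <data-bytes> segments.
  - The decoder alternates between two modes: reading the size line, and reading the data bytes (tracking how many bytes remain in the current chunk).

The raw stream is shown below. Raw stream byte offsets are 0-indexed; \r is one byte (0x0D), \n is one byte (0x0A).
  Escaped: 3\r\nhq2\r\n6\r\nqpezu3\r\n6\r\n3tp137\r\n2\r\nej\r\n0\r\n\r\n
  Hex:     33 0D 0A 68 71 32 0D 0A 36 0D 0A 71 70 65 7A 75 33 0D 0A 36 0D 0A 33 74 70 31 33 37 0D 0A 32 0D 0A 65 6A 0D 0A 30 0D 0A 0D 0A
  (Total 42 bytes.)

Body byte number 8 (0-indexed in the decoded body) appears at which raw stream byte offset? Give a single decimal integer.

Answer: 16

Derivation:
Chunk 1: stream[0..1]='3' size=0x3=3, data at stream[3..6]='hq2' -> body[0..3], body so far='hq2'
Chunk 2: stream[8..9]='6' size=0x6=6, data at stream[11..17]='qpezu3' -> body[3..9], body so far='hq2qpezu3'
Chunk 3: stream[19..20]='6' size=0x6=6, data at stream[22..28]='3tp137' -> body[9..15], body so far='hq2qpezu33tp137'
Chunk 4: stream[30..31]='2' size=0x2=2, data at stream[33..35]='ej' -> body[15..17], body so far='hq2qpezu33tp137ej'
Chunk 5: stream[37..38]='0' size=0 (terminator). Final body='hq2qpezu33tp137ej' (17 bytes)
Body byte 8 at stream offset 16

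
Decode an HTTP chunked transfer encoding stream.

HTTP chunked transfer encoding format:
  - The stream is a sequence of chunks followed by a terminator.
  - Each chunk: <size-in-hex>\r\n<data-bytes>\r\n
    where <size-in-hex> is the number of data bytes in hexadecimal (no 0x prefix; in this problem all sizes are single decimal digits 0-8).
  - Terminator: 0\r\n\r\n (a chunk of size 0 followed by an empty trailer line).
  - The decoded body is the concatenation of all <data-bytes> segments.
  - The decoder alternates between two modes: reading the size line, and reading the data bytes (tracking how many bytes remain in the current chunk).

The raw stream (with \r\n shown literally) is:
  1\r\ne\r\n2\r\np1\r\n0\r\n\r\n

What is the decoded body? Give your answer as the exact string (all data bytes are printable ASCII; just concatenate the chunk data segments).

Answer: ep1

Derivation:
Chunk 1: stream[0..1]='1' size=0x1=1, data at stream[3..4]='e' -> body[0..1], body so far='e'
Chunk 2: stream[6..7]='2' size=0x2=2, data at stream[9..11]='p1' -> body[1..3], body so far='ep1'
Chunk 3: stream[13..14]='0' size=0 (terminator). Final body='ep1' (3 bytes)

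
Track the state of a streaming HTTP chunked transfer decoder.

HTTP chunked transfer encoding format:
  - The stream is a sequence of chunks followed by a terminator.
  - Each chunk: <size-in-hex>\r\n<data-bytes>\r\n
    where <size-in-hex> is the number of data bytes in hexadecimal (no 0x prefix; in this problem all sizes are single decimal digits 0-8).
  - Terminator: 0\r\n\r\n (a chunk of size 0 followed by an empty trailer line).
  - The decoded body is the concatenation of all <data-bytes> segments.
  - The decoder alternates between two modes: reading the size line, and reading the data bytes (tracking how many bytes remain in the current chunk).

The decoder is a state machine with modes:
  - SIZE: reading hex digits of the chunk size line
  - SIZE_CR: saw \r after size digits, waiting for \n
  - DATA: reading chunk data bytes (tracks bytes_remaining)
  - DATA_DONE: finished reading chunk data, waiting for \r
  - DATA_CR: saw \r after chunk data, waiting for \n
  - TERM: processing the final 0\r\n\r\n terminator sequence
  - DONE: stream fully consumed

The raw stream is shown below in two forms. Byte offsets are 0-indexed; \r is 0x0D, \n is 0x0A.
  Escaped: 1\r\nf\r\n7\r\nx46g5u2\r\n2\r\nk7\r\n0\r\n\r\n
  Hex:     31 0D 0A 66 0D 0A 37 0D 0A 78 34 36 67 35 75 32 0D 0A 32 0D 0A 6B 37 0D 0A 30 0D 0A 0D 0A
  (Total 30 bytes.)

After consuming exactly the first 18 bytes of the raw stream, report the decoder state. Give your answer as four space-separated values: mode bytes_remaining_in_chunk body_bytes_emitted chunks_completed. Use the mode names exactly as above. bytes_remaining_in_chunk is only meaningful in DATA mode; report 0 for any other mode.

Answer: SIZE 0 8 2

Derivation:
Byte 0 = '1': mode=SIZE remaining=0 emitted=0 chunks_done=0
Byte 1 = 0x0D: mode=SIZE_CR remaining=0 emitted=0 chunks_done=0
Byte 2 = 0x0A: mode=DATA remaining=1 emitted=0 chunks_done=0
Byte 3 = 'f': mode=DATA_DONE remaining=0 emitted=1 chunks_done=0
Byte 4 = 0x0D: mode=DATA_CR remaining=0 emitted=1 chunks_done=0
Byte 5 = 0x0A: mode=SIZE remaining=0 emitted=1 chunks_done=1
Byte 6 = '7': mode=SIZE remaining=0 emitted=1 chunks_done=1
Byte 7 = 0x0D: mode=SIZE_CR remaining=0 emitted=1 chunks_done=1
Byte 8 = 0x0A: mode=DATA remaining=7 emitted=1 chunks_done=1
Byte 9 = 'x': mode=DATA remaining=6 emitted=2 chunks_done=1
Byte 10 = '4': mode=DATA remaining=5 emitted=3 chunks_done=1
Byte 11 = '6': mode=DATA remaining=4 emitted=4 chunks_done=1
Byte 12 = 'g': mode=DATA remaining=3 emitted=5 chunks_done=1
Byte 13 = '5': mode=DATA remaining=2 emitted=6 chunks_done=1
Byte 14 = 'u': mode=DATA remaining=1 emitted=7 chunks_done=1
Byte 15 = '2': mode=DATA_DONE remaining=0 emitted=8 chunks_done=1
Byte 16 = 0x0D: mode=DATA_CR remaining=0 emitted=8 chunks_done=1
Byte 17 = 0x0A: mode=SIZE remaining=0 emitted=8 chunks_done=2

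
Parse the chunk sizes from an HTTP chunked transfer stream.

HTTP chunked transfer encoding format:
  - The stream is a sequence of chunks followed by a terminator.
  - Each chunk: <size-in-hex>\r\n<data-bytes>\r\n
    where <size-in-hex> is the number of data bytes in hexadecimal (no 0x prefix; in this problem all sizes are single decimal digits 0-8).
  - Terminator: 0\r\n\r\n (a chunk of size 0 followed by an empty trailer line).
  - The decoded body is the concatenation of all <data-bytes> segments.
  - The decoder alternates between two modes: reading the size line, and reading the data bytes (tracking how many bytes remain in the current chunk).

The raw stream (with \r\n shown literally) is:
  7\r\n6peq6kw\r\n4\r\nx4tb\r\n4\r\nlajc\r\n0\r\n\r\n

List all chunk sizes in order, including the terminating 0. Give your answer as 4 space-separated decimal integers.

Chunk 1: stream[0..1]='7' size=0x7=7, data at stream[3..10]='6peq6kw' -> body[0..7], body so far='6peq6kw'
Chunk 2: stream[12..13]='4' size=0x4=4, data at stream[15..19]='x4tb' -> body[7..11], body so far='6peq6kwx4tb'
Chunk 3: stream[21..22]='4' size=0x4=4, data at stream[24..28]='lajc' -> body[11..15], body so far='6peq6kwx4tblajc'
Chunk 4: stream[30..31]='0' size=0 (terminator). Final body='6peq6kwx4tblajc' (15 bytes)

Answer: 7 4 4 0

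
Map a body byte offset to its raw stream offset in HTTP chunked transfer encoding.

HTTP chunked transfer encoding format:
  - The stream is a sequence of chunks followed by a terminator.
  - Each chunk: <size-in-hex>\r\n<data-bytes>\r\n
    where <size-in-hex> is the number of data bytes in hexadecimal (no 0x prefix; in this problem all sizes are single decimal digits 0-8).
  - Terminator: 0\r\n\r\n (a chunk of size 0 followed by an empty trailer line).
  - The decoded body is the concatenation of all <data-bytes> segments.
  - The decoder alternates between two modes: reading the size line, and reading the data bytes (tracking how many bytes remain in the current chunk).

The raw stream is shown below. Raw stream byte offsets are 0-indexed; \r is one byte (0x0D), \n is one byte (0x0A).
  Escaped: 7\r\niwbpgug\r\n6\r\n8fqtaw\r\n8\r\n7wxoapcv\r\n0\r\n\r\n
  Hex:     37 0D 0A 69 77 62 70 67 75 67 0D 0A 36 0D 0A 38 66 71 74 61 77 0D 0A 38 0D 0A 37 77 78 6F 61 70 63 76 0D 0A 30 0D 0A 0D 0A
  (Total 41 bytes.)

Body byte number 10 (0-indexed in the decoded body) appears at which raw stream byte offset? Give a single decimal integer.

Answer: 18

Derivation:
Chunk 1: stream[0..1]='7' size=0x7=7, data at stream[3..10]='iwbpgug' -> body[0..7], body so far='iwbpgug'
Chunk 2: stream[12..13]='6' size=0x6=6, data at stream[15..21]='8fqtaw' -> body[7..13], body so far='iwbpgug8fqtaw'
Chunk 3: stream[23..24]='8' size=0x8=8, data at stream[26..34]='7wxoapcv' -> body[13..21], body so far='iwbpgug8fqtaw7wxoapcv'
Chunk 4: stream[36..37]='0' size=0 (terminator). Final body='iwbpgug8fqtaw7wxoapcv' (21 bytes)
Body byte 10 at stream offset 18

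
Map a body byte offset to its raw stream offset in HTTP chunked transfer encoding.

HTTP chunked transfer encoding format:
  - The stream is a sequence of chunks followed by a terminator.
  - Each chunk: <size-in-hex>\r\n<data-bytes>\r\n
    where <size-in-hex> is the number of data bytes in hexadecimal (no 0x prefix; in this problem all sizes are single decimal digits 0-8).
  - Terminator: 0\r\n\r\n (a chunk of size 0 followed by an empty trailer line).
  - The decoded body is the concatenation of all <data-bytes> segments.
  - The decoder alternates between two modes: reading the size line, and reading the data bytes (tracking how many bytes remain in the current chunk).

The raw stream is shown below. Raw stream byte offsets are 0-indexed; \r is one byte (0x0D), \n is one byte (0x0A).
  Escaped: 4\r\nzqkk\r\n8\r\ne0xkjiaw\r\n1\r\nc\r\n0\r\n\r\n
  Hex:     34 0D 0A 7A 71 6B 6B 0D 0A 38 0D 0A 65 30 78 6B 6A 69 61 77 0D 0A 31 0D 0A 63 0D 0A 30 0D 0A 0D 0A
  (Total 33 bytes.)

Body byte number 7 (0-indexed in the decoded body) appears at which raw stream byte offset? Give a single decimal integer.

Answer: 15

Derivation:
Chunk 1: stream[0..1]='4' size=0x4=4, data at stream[3..7]='zqkk' -> body[0..4], body so far='zqkk'
Chunk 2: stream[9..10]='8' size=0x8=8, data at stream[12..20]='e0xkjiaw' -> body[4..12], body so far='zqkke0xkjiaw'
Chunk 3: stream[22..23]='1' size=0x1=1, data at stream[25..26]='c' -> body[12..13], body so far='zqkke0xkjiawc'
Chunk 4: stream[28..29]='0' size=0 (terminator). Final body='zqkke0xkjiawc' (13 bytes)
Body byte 7 at stream offset 15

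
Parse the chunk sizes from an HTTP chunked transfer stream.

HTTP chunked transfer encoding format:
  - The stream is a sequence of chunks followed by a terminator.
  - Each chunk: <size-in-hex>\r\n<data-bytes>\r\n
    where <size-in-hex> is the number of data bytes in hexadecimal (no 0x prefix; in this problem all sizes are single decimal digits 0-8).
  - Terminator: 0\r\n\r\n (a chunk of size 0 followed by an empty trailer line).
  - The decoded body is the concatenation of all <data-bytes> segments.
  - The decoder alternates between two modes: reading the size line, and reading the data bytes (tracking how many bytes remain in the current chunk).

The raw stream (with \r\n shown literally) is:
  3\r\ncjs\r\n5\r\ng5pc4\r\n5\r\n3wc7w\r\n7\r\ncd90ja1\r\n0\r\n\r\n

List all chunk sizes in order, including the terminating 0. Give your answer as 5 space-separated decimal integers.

Answer: 3 5 5 7 0

Derivation:
Chunk 1: stream[0..1]='3' size=0x3=3, data at stream[3..6]='cjs' -> body[0..3], body so far='cjs'
Chunk 2: stream[8..9]='5' size=0x5=5, data at stream[11..16]='g5pc4' -> body[3..8], body so far='cjsg5pc4'
Chunk 3: stream[18..19]='5' size=0x5=5, data at stream[21..26]='3wc7w' -> body[8..13], body so far='cjsg5pc43wc7w'
Chunk 4: stream[28..29]='7' size=0x7=7, data at stream[31..38]='cd90ja1' -> body[13..20], body so far='cjsg5pc43wc7wcd90ja1'
Chunk 5: stream[40..41]='0' size=0 (terminator). Final body='cjsg5pc43wc7wcd90ja1' (20 bytes)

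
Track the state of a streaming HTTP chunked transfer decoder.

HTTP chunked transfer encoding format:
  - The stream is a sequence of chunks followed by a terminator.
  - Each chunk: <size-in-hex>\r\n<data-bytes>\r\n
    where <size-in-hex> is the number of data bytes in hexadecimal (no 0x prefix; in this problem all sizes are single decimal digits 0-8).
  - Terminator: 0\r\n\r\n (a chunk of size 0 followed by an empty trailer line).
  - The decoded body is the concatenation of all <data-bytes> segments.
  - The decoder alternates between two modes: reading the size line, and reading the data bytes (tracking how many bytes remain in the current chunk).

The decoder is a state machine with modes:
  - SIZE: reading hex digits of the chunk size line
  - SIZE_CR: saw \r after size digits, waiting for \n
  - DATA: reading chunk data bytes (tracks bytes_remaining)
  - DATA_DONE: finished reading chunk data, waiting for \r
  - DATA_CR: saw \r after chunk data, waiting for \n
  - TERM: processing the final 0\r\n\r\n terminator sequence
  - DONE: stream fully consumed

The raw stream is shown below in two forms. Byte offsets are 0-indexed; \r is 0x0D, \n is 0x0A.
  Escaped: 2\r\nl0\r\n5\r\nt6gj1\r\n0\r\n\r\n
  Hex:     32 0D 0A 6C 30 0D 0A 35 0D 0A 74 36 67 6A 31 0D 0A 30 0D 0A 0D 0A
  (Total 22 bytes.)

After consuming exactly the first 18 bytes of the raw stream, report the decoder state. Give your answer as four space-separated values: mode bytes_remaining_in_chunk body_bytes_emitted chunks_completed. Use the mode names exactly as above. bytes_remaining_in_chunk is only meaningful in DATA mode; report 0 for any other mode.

Answer: SIZE 0 7 2

Derivation:
Byte 0 = '2': mode=SIZE remaining=0 emitted=0 chunks_done=0
Byte 1 = 0x0D: mode=SIZE_CR remaining=0 emitted=0 chunks_done=0
Byte 2 = 0x0A: mode=DATA remaining=2 emitted=0 chunks_done=0
Byte 3 = 'l': mode=DATA remaining=1 emitted=1 chunks_done=0
Byte 4 = '0': mode=DATA_DONE remaining=0 emitted=2 chunks_done=0
Byte 5 = 0x0D: mode=DATA_CR remaining=0 emitted=2 chunks_done=0
Byte 6 = 0x0A: mode=SIZE remaining=0 emitted=2 chunks_done=1
Byte 7 = '5': mode=SIZE remaining=0 emitted=2 chunks_done=1
Byte 8 = 0x0D: mode=SIZE_CR remaining=0 emitted=2 chunks_done=1
Byte 9 = 0x0A: mode=DATA remaining=5 emitted=2 chunks_done=1
Byte 10 = 't': mode=DATA remaining=4 emitted=3 chunks_done=1
Byte 11 = '6': mode=DATA remaining=3 emitted=4 chunks_done=1
Byte 12 = 'g': mode=DATA remaining=2 emitted=5 chunks_done=1
Byte 13 = 'j': mode=DATA remaining=1 emitted=6 chunks_done=1
Byte 14 = '1': mode=DATA_DONE remaining=0 emitted=7 chunks_done=1
Byte 15 = 0x0D: mode=DATA_CR remaining=0 emitted=7 chunks_done=1
Byte 16 = 0x0A: mode=SIZE remaining=0 emitted=7 chunks_done=2
Byte 17 = '0': mode=SIZE remaining=0 emitted=7 chunks_done=2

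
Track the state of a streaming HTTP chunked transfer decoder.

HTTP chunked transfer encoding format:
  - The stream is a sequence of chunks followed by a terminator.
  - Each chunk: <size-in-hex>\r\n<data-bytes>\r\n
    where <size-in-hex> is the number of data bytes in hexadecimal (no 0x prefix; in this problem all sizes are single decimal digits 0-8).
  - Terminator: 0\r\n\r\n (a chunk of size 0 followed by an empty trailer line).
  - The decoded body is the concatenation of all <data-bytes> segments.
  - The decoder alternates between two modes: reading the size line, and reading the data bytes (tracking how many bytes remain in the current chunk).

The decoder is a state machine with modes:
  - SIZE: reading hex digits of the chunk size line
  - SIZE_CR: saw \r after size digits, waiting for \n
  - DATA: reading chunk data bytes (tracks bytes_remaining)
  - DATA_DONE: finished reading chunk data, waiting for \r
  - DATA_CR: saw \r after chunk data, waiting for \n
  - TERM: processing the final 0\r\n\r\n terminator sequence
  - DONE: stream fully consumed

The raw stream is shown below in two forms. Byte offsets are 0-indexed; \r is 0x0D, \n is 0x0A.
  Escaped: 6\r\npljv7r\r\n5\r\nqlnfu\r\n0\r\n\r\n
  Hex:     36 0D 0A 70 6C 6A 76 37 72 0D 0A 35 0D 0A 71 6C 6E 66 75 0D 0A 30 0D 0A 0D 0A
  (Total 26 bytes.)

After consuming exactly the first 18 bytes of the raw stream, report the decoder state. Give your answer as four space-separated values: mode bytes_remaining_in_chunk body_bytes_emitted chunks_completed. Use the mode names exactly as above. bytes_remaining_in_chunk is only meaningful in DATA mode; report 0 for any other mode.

Byte 0 = '6': mode=SIZE remaining=0 emitted=0 chunks_done=0
Byte 1 = 0x0D: mode=SIZE_CR remaining=0 emitted=0 chunks_done=0
Byte 2 = 0x0A: mode=DATA remaining=6 emitted=0 chunks_done=0
Byte 3 = 'p': mode=DATA remaining=5 emitted=1 chunks_done=0
Byte 4 = 'l': mode=DATA remaining=4 emitted=2 chunks_done=0
Byte 5 = 'j': mode=DATA remaining=3 emitted=3 chunks_done=0
Byte 6 = 'v': mode=DATA remaining=2 emitted=4 chunks_done=0
Byte 7 = '7': mode=DATA remaining=1 emitted=5 chunks_done=0
Byte 8 = 'r': mode=DATA_DONE remaining=0 emitted=6 chunks_done=0
Byte 9 = 0x0D: mode=DATA_CR remaining=0 emitted=6 chunks_done=0
Byte 10 = 0x0A: mode=SIZE remaining=0 emitted=6 chunks_done=1
Byte 11 = '5': mode=SIZE remaining=0 emitted=6 chunks_done=1
Byte 12 = 0x0D: mode=SIZE_CR remaining=0 emitted=6 chunks_done=1
Byte 13 = 0x0A: mode=DATA remaining=5 emitted=6 chunks_done=1
Byte 14 = 'q': mode=DATA remaining=4 emitted=7 chunks_done=1
Byte 15 = 'l': mode=DATA remaining=3 emitted=8 chunks_done=1
Byte 16 = 'n': mode=DATA remaining=2 emitted=9 chunks_done=1
Byte 17 = 'f': mode=DATA remaining=1 emitted=10 chunks_done=1

Answer: DATA 1 10 1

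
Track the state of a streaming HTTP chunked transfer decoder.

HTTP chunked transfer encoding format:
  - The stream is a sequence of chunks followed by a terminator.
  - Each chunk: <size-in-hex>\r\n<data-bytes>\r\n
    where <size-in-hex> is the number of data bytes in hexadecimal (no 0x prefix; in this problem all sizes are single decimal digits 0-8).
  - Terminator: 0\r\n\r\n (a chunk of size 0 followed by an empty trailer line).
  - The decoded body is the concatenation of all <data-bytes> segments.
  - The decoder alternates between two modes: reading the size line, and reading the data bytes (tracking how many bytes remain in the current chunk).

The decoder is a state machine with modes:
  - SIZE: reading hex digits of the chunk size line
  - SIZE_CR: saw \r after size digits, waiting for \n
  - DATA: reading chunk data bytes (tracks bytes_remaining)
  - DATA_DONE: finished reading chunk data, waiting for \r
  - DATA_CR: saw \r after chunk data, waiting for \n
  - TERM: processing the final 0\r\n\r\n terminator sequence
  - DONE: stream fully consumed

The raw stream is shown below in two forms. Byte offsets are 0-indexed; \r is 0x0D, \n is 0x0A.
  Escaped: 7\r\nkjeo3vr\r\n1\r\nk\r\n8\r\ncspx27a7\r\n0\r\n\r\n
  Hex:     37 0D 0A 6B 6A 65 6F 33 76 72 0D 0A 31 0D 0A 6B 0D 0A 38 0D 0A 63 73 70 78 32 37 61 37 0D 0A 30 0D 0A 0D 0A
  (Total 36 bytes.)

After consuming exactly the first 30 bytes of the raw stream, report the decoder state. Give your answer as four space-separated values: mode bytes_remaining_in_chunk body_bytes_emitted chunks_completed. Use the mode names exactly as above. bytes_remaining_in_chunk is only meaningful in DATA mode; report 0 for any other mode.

Byte 0 = '7': mode=SIZE remaining=0 emitted=0 chunks_done=0
Byte 1 = 0x0D: mode=SIZE_CR remaining=0 emitted=0 chunks_done=0
Byte 2 = 0x0A: mode=DATA remaining=7 emitted=0 chunks_done=0
Byte 3 = 'k': mode=DATA remaining=6 emitted=1 chunks_done=0
Byte 4 = 'j': mode=DATA remaining=5 emitted=2 chunks_done=0
Byte 5 = 'e': mode=DATA remaining=4 emitted=3 chunks_done=0
Byte 6 = 'o': mode=DATA remaining=3 emitted=4 chunks_done=0
Byte 7 = '3': mode=DATA remaining=2 emitted=5 chunks_done=0
Byte 8 = 'v': mode=DATA remaining=1 emitted=6 chunks_done=0
Byte 9 = 'r': mode=DATA_DONE remaining=0 emitted=7 chunks_done=0
Byte 10 = 0x0D: mode=DATA_CR remaining=0 emitted=7 chunks_done=0
Byte 11 = 0x0A: mode=SIZE remaining=0 emitted=7 chunks_done=1
Byte 12 = '1': mode=SIZE remaining=0 emitted=7 chunks_done=1
Byte 13 = 0x0D: mode=SIZE_CR remaining=0 emitted=7 chunks_done=1
Byte 14 = 0x0A: mode=DATA remaining=1 emitted=7 chunks_done=1
Byte 15 = 'k': mode=DATA_DONE remaining=0 emitted=8 chunks_done=1
Byte 16 = 0x0D: mode=DATA_CR remaining=0 emitted=8 chunks_done=1
Byte 17 = 0x0A: mode=SIZE remaining=0 emitted=8 chunks_done=2
Byte 18 = '8': mode=SIZE remaining=0 emitted=8 chunks_done=2
Byte 19 = 0x0D: mode=SIZE_CR remaining=0 emitted=8 chunks_done=2
Byte 20 = 0x0A: mode=DATA remaining=8 emitted=8 chunks_done=2
Byte 21 = 'c': mode=DATA remaining=7 emitted=9 chunks_done=2
Byte 22 = 's': mode=DATA remaining=6 emitted=10 chunks_done=2
Byte 23 = 'p': mode=DATA remaining=5 emitted=11 chunks_done=2
Byte 24 = 'x': mode=DATA remaining=4 emitted=12 chunks_done=2
Byte 25 = '2': mode=DATA remaining=3 emitted=13 chunks_done=2
Byte 26 = '7': mode=DATA remaining=2 emitted=14 chunks_done=2
Byte 27 = 'a': mode=DATA remaining=1 emitted=15 chunks_done=2
Byte 28 = '7': mode=DATA_DONE remaining=0 emitted=16 chunks_done=2
Byte 29 = 0x0D: mode=DATA_CR remaining=0 emitted=16 chunks_done=2

Answer: DATA_CR 0 16 2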